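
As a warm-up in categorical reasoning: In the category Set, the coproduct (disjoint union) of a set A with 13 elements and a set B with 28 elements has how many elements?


In Set, the coproduct A + B is the disjoint union.
|A + B| = |A| + |B| = 13 + 28 = 41

41


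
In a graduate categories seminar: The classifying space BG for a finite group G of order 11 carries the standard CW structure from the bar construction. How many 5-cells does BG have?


In the bar-construction CW model of BG, the n-cells are indexed by
n-tuples [g_1|...|g_n] of non-identity elements of G (degenerate
simplices with some g_i = e do not contribute cells), so there are
(|G| - 1)^n n-cells.
For dim = 5 with |G| = 11:
cells = (11 - 1)^5 = 10^5 = 100000

100000


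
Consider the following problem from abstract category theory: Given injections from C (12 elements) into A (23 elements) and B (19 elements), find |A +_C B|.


The pushout A +_C B identifies the images of C in A and B.
|A +_C B| = |A| + |B| - |C| (for injections).
= 23 + 19 - 12 = 30

30


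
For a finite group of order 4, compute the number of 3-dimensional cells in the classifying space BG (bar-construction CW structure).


In the bar-construction CW model of BG, the n-cells are indexed by
n-tuples [g_1|...|g_n] of non-identity elements of G (degenerate
simplices with some g_i = e do not contribute cells), so there are
(|G| - 1)^n n-cells.
For dim = 3 with |G| = 4:
cells = (4 - 1)^3 = 3^3 = 27

27


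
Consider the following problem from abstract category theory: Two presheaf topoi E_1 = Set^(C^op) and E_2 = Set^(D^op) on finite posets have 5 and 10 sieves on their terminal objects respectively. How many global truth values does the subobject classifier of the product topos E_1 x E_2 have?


In a product of presheaf topoi E_1 x E_2, the subobject classifier
is Omega = Omega_1 x Omega_2 (componentwise), so
|Omega(top)| = |Omega_1(top_1)| * |Omega_2(top_2)|.
= 5 * 10 = 50.

50


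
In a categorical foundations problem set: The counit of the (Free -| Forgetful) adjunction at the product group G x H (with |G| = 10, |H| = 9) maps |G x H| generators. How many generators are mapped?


The counit epsilon_K: F(U(K)) -> K of the Free-Forgetful adjunction
maps |K| generators of F(U(K)) into K. For K = G x H (the product group),
|G x H| = |G| * |H|.
Total generators mapped = 10 * 9 = 90.

90


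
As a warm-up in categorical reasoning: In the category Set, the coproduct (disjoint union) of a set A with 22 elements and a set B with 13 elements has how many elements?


In Set, the coproduct A + B is the disjoint union.
|A + B| = |A| + |B| = 22 + 13 = 35

35


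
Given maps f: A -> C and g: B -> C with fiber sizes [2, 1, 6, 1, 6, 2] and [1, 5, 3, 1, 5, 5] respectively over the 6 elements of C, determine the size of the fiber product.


The pullback A x_C B consists of pairs (a, b) with f(a) = g(b).
For each element c in C, the fiber product has |f^-1(c)| * |g^-1(c)| elements.
Summing over C: 2 * 1 + 1 * 5 + 6 * 3 + 1 * 1 + 6 * 5 + 2 * 5
= 2 + 5 + 18 + 1 + 30 + 10 = 66

66


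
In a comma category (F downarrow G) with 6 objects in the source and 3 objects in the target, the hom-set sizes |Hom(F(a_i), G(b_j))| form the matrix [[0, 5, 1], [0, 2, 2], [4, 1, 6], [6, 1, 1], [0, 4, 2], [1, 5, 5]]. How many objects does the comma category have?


Objects of (F downarrow G) are triples (a, b, h: F(a)->G(b)).
The count equals the sum of all entries in the hom-matrix.
sum(row 0) = 6
sum(row 1) = 4
sum(row 2) = 11
sum(row 3) = 8
sum(row 4) = 6
sum(row 5) = 11
Grand total = 46

46


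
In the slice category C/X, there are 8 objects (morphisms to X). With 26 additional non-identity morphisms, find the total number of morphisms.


In the slice category C/X, objects are morphisms to X.
Identity morphisms: 8 (one per object of C/X).
Non-identity morphisms: 26.
Total = 8 + 26 = 34

34


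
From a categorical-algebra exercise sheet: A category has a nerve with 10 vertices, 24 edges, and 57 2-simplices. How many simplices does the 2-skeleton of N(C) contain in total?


The 2-skeleton of the nerve N(C) consists of simplices in dimensions 0, 1, 2:
  |N(C)_0| = 10 (objects)
  |N(C)_1| = 24 (morphisms)
  |N(C)_2| = 57 (composable pairs)
Total = 10 + 24 + 57 = 91

91


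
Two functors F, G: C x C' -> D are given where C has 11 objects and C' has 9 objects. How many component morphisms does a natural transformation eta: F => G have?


A natural transformation eta: F => G assigns one component morphism per
object of the domain category.
The domain is the product category C x C', so
|Ob(C x C')| = |Ob(C)| * |Ob(C')| = 11 * 9 = 99.
Therefore eta has 99 component morphisms.

99


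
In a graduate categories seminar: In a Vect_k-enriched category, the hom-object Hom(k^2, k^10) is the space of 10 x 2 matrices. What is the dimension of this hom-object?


In Vect-enriched categories, Hom(k^n, k^m) is the space of m x n matrices.
dim(Hom(k^2, k^10)) = 10 * 2 = 20

20


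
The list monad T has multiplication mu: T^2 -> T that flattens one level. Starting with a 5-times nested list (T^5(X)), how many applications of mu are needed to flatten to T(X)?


Each application of mu: T^2 -> T removes one layer of nesting.
Starting at depth 5 (i.e., T^5(X)), we need to reach T(X).
Number of mu applications = 5 - 1 = 4

4


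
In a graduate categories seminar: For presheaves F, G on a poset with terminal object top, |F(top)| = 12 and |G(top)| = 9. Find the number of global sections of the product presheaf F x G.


Global sections of a presheaf on a poset with terminal top satisfy
Gamma(H) ~ H(top). Presheaves admit pointwise products, so
(F x G)(top) = F(top) x G(top) (Cartesian product).
|Gamma(F x G)| = |F(top)| * |G(top)| = 12 * 9 = 108.

108


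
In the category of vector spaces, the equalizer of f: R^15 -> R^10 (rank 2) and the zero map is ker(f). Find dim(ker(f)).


The equalizer of f and the zero map is ker(f).
By the rank-nullity theorem: dim(ker(f)) = dim(domain) - rank(f).
dim(ker(f)) = 15 - 2 = 13

13


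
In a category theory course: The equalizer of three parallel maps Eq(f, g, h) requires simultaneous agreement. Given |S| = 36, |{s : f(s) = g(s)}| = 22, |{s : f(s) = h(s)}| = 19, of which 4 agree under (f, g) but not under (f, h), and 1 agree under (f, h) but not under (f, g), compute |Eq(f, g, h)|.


Eq(f, g, h) is the triple-agreement set: points in S where all three
maps take the same value. Using inclusion-exclusion on the pairwise data:
Pair (f, g) agrees on 22 points; pair (f, h) on 19 points.
Points agreeing under (f, g) but not (f, h) = 4; under (f, h) but not (f, g) = 1.
Triple-agreement = agreement-in-(f, g) minus points that agree under (f, g) but not (f, h):
|Eq(f, g, h)| = 22 - 4 = 18
(cross-check via (f, h): 19 - 1 = 18.)

18


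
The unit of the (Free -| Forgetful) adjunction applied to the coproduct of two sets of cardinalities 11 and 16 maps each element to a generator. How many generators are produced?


The unit eta_X: X -> U(F(X)) of the Free-Forgetful adjunction
maps each element of X to a generator of F(X). For X = S + T (disjoint
union in Set), |S + T| = |S| + |T|.
Total mappings = 11 + 16 = 27.

27


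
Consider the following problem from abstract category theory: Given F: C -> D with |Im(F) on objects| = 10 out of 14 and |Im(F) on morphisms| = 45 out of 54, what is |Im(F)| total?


The image of F consists of distinct objects and distinct morphisms.
|Im(F)| on objects = 10
|Im(F)| on morphisms = 45
Total image cardinality = 10 + 45 = 55

55


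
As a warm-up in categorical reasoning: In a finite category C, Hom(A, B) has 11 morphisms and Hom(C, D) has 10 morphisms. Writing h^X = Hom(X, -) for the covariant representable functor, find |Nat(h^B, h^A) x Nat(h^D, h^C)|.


By the Yoneda lemma, Nat(h^B, h^A) is isomorphic to Hom(A, B),
so |Nat(h^B, h^A)| = |Hom(A, B)| and |Nat(h^D, h^C)| = |Hom(C, D)|.
|Hom(A, B)| = 11, |Hom(C, D)| = 10.
|Nat(h^B, h^A) x Nat(h^D, h^C)| = 11 * 10 = 110

110


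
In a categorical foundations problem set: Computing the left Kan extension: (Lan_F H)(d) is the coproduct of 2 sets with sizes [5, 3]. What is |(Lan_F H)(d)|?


Pointwise, the left Kan extension (Lan_F H)(d) is the colimit, indexed
by the comma category (F downarrow d), of H composed with the
projection (F downarrow d) -> C. Here that colimit is given
as a coproduct (disjoint union) of sets, so its cardinality is the
sum of the sizes of the summands.
Coproduct of sets with sizes: 5 + 3
= 8

8


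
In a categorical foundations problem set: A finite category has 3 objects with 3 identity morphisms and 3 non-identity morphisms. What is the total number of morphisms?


Each object has an identity morphism, giving 3 identities.
Adding the 3 non-identity morphisms:
Total = 3 + 3 = 6

6


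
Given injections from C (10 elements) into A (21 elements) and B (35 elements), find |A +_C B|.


The pushout A +_C B identifies the images of C in A and B.
|A +_C B| = |A| + |B| - |C| (for injections).
= 21 + 35 - 10 = 46

46


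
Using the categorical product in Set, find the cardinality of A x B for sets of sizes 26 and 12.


In Set, the product A x B is the Cartesian product.
By the universal property, |A x B| = |A| * |B|.
|A x B| = 26 * 12 = 312

312


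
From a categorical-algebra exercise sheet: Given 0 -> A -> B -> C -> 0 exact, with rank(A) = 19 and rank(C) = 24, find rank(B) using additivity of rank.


For a short exact sequence 0 -> A -> B -> C -> 0,
rank is additive: rank(B) = rank(A) + rank(C).
rank(B) = 19 + 24 = 43

43


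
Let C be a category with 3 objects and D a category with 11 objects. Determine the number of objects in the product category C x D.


The product category C x D has objects that are pairs (c, d).
Number of pairs = |Ob(C)| * |Ob(D)| = 3 * 11 = 33

33


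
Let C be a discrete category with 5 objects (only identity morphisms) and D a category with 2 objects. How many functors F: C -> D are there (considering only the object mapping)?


A functor from a discrete category C to D is determined by
where each object maps. Each of the 5 objects of C can map
to any of the 2 objects of D independently.
Number of functors = 2^5 = 32

32


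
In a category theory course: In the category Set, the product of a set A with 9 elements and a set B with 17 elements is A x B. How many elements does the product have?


In Set, the product A x B is the Cartesian product.
By the universal property, |A x B| = |A| * |B|.
|A x B| = 9 * 17 = 153

153


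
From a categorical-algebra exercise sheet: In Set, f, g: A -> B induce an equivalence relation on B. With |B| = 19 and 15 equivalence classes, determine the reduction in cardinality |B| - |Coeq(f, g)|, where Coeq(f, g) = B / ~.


The coequalizer Coeq(f, g) = B / ~ has one element per equivalence class.
|B| = 19, |Coeq(f, g)| = 15.
|B| - |Coeq(f, g)| = 19 - 15 = 4.

4


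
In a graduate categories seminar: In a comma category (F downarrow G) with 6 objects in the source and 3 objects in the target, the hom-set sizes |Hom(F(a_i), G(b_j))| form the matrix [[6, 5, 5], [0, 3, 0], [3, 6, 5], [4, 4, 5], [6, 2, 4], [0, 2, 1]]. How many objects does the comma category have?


Objects of (F downarrow G) are triples (a, b, h: F(a)->G(b)).
The count equals the sum of all entries in the hom-matrix.
sum(row 0) = 16
sum(row 1) = 3
sum(row 2) = 14
sum(row 3) = 13
sum(row 4) = 12
sum(row 5) = 3
Grand total = 61

61


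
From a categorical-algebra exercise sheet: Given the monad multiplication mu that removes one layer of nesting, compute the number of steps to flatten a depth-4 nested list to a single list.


Each application of mu: T^2 -> T removes one layer of nesting.
Starting at depth 4 (i.e., T^4(X)), we need to reach T(X).
Number of mu applications = 4 - 1 = 3

3


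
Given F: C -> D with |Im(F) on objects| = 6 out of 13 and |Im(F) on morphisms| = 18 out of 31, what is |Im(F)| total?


The image of F consists of distinct objects and distinct morphisms.
|Im(F)| on objects = 6
|Im(F)| on morphisms = 18
Total image cardinality = 6 + 18 = 24

24


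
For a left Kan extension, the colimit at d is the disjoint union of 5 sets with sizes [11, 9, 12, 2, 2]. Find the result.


Pointwise, the left Kan extension (Lan_F H)(d) is the colimit, indexed
by the comma category (F downarrow d), of H composed with the
projection (F downarrow d) -> C. Here that colimit is given
as a coproduct (disjoint union) of sets, so its cardinality is the
sum of the sizes of the summands.
Coproduct of sets with sizes: 11 + 9 + 12 + 2 + 2
= 36

36


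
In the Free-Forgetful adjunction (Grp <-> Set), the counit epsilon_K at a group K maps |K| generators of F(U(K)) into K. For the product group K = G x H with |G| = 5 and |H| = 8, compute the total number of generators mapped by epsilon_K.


The counit epsilon_K: F(U(K)) -> K of the Free-Forgetful adjunction
maps |K| generators of F(U(K)) into K. For K = G x H (the product group),
|G x H| = |G| * |H|.
Total generators mapped = 5 * 8 = 40.

40


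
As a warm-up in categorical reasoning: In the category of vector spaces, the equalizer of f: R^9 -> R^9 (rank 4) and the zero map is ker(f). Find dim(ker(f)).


The equalizer of f and the zero map is ker(f).
By the rank-nullity theorem: dim(ker(f)) = dim(domain) - rank(f).
dim(ker(f)) = 9 - 4 = 5

5


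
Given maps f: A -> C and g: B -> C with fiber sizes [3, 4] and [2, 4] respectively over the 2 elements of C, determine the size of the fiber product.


The pullback A x_C B consists of pairs (a, b) with f(a) = g(b).
For each element c in C, the fiber product has |f^-1(c)| * |g^-1(c)| elements.
Summing over C: 3 * 2 + 4 * 4
= 6 + 16 = 22

22


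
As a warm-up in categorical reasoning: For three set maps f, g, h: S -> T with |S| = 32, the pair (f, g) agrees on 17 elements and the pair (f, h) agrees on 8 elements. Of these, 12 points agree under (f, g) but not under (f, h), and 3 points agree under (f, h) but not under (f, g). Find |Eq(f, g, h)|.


Eq(f, g, h) is the triple-agreement set: points in S where all three
maps take the same value. Using inclusion-exclusion on the pairwise data:
Pair (f, g) agrees on 17 points; pair (f, h) on 8 points.
Points agreeing under (f, g) but not (f, h) = 12; under (f, h) but not (f, g) = 3.
Triple-agreement = agreement-in-(f, g) minus points that agree under (f, g) but not (f, h):
|Eq(f, g, h)| = 17 - 12 = 5
(cross-check via (f, h): 8 - 3 = 5.)

5


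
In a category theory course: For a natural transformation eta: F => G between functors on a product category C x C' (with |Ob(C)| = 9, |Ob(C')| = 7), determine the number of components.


A natural transformation eta: F => G assigns one component morphism per
object of the domain category.
The domain is the product category C x C', so
|Ob(C x C')| = |Ob(C)| * |Ob(C')| = 9 * 7 = 63.
Therefore eta has 63 component morphisms.

63


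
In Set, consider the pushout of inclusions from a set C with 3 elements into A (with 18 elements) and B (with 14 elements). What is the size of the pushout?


The pushout A +_C B identifies the images of C in A and B.
|A +_C B| = |A| + |B| - |C| (for injections).
= 18 + 14 - 3 = 29

29


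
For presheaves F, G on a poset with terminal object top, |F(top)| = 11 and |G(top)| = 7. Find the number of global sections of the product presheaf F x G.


Global sections of a presheaf on a poset with terminal top satisfy
Gamma(H) ~ H(top). Presheaves admit pointwise products, so
(F x G)(top) = F(top) x G(top) (Cartesian product).
|Gamma(F x G)| = |F(top)| * |G(top)| = 11 * 7 = 77.

77


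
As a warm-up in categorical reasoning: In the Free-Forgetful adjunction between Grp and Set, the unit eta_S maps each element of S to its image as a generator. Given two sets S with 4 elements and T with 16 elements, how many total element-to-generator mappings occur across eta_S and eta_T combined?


The unit eta_X: X -> U(F(X)) of the Free-Forgetful adjunction
maps each element of X to a generator of F(X). For X = S + T (disjoint
union in Set), |S + T| = |S| + |T|.
Total mappings = 4 + 16 = 20.

20


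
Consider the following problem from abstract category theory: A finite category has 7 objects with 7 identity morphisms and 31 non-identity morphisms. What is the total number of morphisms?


Each object has an identity morphism, giving 7 identities.
Adding the 31 non-identity morphisms:
Total = 7 + 31 = 38

38


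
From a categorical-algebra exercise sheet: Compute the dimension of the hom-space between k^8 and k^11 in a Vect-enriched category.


In Vect-enriched categories, Hom(k^n, k^m) is the space of m x n matrices.
dim(Hom(k^8, k^11)) = 11 * 8 = 88

88


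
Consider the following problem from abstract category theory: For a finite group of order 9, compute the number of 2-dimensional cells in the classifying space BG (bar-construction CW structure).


In the bar-construction CW model of BG, the n-cells are indexed by
n-tuples [g_1|...|g_n] of non-identity elements of G (degenerate
simplices with some g_i = e do not contribute cells), so there are
(|G| - 1)^n n-cells.
For dim = 2 with |G| = 9:
cells = (9 - 1)^2 = 8^2 = 64

64


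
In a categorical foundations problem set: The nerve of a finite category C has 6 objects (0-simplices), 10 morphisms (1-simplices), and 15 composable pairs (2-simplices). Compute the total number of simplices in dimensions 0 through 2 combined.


The 2-skeleton of the nerve N(C) consists of simplices in dimensions 0, 1, 2:
  |N(C)_0| = 6 (objects)
  |N(C)_1| = 10 (morphisms)
  |N(C)_2| = 15 (composable pairs)
Total = 6 + 10 + 15 = 31

31


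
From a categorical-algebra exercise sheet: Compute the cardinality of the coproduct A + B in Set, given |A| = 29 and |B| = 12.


In Set, the coproduct A + B is the disjoint union.
|A + B| = |A| + |B| = 29 + 12 = 41

41


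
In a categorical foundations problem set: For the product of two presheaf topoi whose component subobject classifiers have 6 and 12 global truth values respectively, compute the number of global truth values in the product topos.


In a product of presheaf topoi E_1 x E_2, the subobject classifier
is Omega = Omega_1 x Omega_2 (componentwise), so
|Omega(top)| = |Omega_1(top_1)| * |Omega_2(top_2)|.
= 6 * 12 = 72.

72


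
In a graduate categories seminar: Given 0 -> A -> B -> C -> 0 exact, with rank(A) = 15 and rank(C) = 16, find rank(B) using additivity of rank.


For a short exact sequence 0 -> A -> B -> C -> 0,
rank is additive: rank(B) = rank(A) + rank(C).
rank(B) = 15 + 16 = 31

31


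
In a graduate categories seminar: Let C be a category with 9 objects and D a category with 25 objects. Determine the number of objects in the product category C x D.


The product category C x D has objects that are pairs (c, d).
Number of pairs = |Ob(C)| * |Ob(D)| = 9 * 25 = 225

225


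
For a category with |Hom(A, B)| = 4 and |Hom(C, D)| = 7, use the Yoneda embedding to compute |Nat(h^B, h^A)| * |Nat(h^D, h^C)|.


By the Yoneda lemma, Nat(h^B, h^A) is isomorphic to Hom(A, B),
so |Nat(h^B, h^A)| = |Hom(A, B)| and |Nat(h^D, h^C)| = |Hom(C, D)|.
|Hom(A, B)| = 4, |Hom(C, D)| = 7.
|Nat(h^B, h^A) x Nat(h^D, h^C)| = 4 * 7 = 28

28


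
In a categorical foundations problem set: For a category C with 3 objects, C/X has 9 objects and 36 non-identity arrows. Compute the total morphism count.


In the slice category C/X, objects are morphisms to X.
Identity morphisms: 9 (one per object of C/X).
Non-identity morphisms: 36.
Total = 9 + 36 = 45

45


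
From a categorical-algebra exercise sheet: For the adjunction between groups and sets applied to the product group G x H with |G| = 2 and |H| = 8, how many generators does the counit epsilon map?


The counit epsilon_K: F(U(K)) -> K of the Free-Forgetful adjunction
maps |K| generators of F(U(K)) into K. For K = G x H (the product group),
|G x H| = |G| * |H|.
Total generators mapped = 2 * 8 = 16.

16


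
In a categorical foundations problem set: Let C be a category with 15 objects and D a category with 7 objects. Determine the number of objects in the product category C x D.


The product category C x D has objects that are pairs (c, d).
Number of pairs = |Ob(C)| * |Ob(D)| = 15 * 7 = 105

105


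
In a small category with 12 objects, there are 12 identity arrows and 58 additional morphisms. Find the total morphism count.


Each object has an identity morphism, giving 12 identities.
Adding the 58 non-identity morphisms:
Total = 12 + 58 = 70

70


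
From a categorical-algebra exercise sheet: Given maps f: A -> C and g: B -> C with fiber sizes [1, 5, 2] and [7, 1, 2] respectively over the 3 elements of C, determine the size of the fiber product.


The pullback A x_C B consists of pairs (a, b) with f(a) = g(b).
For each element c in C, the fiber product has |f^-1(c)| * |g^-1(c)| elements.
Summing over C: 1 * 7 + 5 * 1 + 2 * 2
= 7 + 5 + 4 = 16

16


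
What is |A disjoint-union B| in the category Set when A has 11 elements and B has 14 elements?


In Set, the coproduct A + B is the disjoint union.
|A + B| = |A| + |B| = 11 + 14 = 25

25


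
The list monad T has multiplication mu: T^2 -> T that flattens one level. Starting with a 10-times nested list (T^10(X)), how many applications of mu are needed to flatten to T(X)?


Each application of mu: T^2 -> T removes one layer of nesting.
Starting at depth 10 (i.e., T^10(X)), we need to reach T(X).
Number of mu applications = 10 - 1 = 9

9


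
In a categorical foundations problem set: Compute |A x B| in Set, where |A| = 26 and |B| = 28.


In Set, the product A x B is the Cartesian product.
By the universal property, |A x B| = |A| * |B|.
|A x B| = 26 * 28 = 728

728


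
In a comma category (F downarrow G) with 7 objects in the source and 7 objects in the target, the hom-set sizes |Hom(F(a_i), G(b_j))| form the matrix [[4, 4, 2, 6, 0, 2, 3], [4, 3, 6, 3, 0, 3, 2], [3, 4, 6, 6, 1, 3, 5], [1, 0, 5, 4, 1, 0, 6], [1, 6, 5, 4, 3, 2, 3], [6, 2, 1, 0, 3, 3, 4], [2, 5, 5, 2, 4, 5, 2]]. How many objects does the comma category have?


Objects of (F downarrow G) are triples (a, b, h: F(a)->G(b)).
The count equals the sum of all entries in the hom-matrix.
sum(row 0) = 21
sum(row 1) = 21
sum(row 2) = 28
sum(row 3) = 17
sum(row 4) = 24
sum(row 5) = 19
sum(row 6) = 25
Grand total = 155

155


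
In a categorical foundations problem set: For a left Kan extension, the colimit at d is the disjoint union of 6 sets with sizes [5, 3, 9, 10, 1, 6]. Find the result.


Pointwise, the left Kan extension (Lan_F H)(d) is the colimit, indexed
by the comma category (F downarrow d), of H composed with the
projection (F downarrow d) -> C. Here that colimit is given
as a coproduct (disjoint union) of sets, so its cardinality is the
sum of the sizes of the summands.
Coproduct of sets with sizes: 5 + 3 + 9 + 10 + 1 + 6
= 34

34


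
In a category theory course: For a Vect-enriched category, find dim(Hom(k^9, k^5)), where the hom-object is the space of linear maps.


In Vect-enriched categories, Hom(k^n, k^m) is the space of m x n matrices.
dim(Hom(k^9, k^5)) = 5 * 9 = 45

45


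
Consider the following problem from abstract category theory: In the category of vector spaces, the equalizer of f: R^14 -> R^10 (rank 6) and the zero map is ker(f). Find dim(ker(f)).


The equalizer of f and the zero map is ker(f).
By the rank-nullity theorem: dim(ker(f)) = dim(domain) - rank(f).
dim(ker(f)) = 14 - 6 = 8

8


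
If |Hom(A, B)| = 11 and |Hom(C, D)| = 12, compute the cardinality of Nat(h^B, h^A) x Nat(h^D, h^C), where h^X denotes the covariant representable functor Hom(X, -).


By the Yoneda lemma, Nat(h^B, h^A) is isomorphic to Hom(A, B),
so |Nat(h^B, h^A)| = |Hom(A, B)| and |Nat(h^D, h^C)| = |Hom(C, D)|.
|Hom(A, B)| = 11, |Hom(C, D)| = 12.
|Nat(h^B, h^A) x Nat(h^D, h^C)| = 11 * 12 = 132

132


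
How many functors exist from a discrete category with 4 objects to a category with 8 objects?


A functor from a discrete category C to D is determined by
where each object maps. Each of the 4 objects of C can map
to any of the 8 objects of D independently.
Number of functors = 8^4 = 4096

4096


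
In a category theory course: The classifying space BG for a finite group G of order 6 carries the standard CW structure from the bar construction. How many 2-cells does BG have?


In the bar-construction CW model of BG, the n-cells are indexed by
n-tuples [g_1|...|g_n] of non-identity elements of G (degenerate
simplices with some g_i = e do not contribute cells), so there are
(|G| - 1)^n n-cells.
For dim = 2 with |G| = 6:
cells = (6 - 1)^2 = 5^2 = 25

25


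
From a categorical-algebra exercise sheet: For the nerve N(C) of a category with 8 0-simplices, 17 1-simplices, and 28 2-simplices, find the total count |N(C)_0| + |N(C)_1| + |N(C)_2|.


The 2-skeleton of the nerve N(C) consists of simplices in dimensions 0, 1, 2:
  |N(C)_0| = 8 (objects)
  |N(C)_1| = 17 (morphisms)
  |N(C)_2| = 28 (composable pairs)
Total = 8 + 17 + 28 = 53

53


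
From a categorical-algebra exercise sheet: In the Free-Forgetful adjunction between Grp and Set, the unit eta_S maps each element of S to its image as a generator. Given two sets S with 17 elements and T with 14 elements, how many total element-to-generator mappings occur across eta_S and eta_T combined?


The unit eta_X: X -> U(F(X)) of the Free-Forgetful adjunction
maps each element of X to a generator of F(X). For X = S + T (disjoint
union in Set), |S + T| = |S| + |T|.
Total mappings = 17 + 14 = 31.

31


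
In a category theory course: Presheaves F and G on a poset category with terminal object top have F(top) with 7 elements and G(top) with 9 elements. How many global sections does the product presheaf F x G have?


Global sections of a presheaf on a poset with terminal top satisfy
Gamma(H) ~ H(top). Presheaves admit pointwise products, so
(F x G)(top) = F(top) x G(top) (Cartesian product).
|Gamma(F x G)| = |F(top)| * |G(top)| = 7 * 9 = 63.

63


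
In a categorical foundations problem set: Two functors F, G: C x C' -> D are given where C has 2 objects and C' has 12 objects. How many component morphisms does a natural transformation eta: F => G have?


A natural transformation eta: F => G assigns one component morphism per
object of the domain category.
The domain is the product category C x C', so
|Ob(C x C')| = |Ob(C)| * |Ob(C')| = 2 * 12 = 24.
Therefore eta has 24 component morphisms.

24


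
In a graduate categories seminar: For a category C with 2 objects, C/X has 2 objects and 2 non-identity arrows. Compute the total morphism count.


In the slice category C/X, objects are morphisms to X.
Identity morphisms: 2 (one per object of C/X).
Non-identity morphisms: 2.
Total = 2 + 2 = 4

4


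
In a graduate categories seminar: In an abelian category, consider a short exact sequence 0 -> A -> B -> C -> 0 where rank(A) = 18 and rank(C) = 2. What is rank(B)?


For a short exact sequence 0 -> A -> B -> C -> 0,
rank is additive: rank(B) = rank(A) + rank(C).
rank(B) = 18 + 2 = 20

20


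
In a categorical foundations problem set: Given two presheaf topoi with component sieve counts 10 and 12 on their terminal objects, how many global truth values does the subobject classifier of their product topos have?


In a product of presheaf topoi E_1 x E_2, the subobject classifier
is Omega = Omega_1 x Omega_2 (componentwise), so
|Omega(top)| = |Omega_1(top_1)| * |Omega_2(top_2)|.
= 10 * 12 = 120.

120


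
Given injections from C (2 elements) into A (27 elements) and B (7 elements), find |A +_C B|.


The pushout A +_C B identifies the images of C in A and B.
|A +_C B| = |A| + |B| - |C| (for injections).
= 27 + 7 - 2 = 32

32


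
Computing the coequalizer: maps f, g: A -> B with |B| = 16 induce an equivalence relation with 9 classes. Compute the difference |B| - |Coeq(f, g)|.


The coequalizer Coeq(f, g) = B / ~ has one element per equivalence class.
|B| = 16, |Coeq(f, g)| = 9.
|B| - |Coeq(f, g)| = 16 - 9 = 7.

7


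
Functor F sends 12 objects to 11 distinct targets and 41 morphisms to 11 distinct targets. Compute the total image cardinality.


The image of F consists of distinct objects and distinct morphisms.
|Im(F)| on objects = 11
|Im(F)| on morphisms = 11
Total image cardinality = 11 + 11 = 22

22


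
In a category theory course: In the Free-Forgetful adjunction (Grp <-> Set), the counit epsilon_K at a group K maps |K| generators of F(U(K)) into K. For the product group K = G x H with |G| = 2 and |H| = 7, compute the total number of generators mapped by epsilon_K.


The counit epsilon_K: F(U(K)) -> K of the Free-Forgetful adjunction
maps |K| generators of F(U(K)) into K. For K = G x H (the product group),
|G x H| = |G| * |H|.
Total generators mapped = 2 * 7 = 14.

14


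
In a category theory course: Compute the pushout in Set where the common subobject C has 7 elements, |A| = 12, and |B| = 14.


The pushout A +_C B identifies the images of C in A and B.
|A +_C B| = |A| + |B| - |C| (for injections).
= 12 + 14 - 7 = 19

19


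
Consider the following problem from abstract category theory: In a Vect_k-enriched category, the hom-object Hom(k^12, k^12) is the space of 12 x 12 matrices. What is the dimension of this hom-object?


In Vect-enriched categories, Hom(k^n, k^m) is the space of m x n matrices.
dim(Hom(k^12, k^12)) = 12 * 12 = 144

144


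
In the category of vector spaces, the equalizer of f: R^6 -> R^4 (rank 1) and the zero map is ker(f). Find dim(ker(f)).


The equalizer of f and the zero map is ker(f).
By the rank-nullity theorem: dim(ker(f)) = dim(domain) - rank(f).
dim(ker(f)) = 6 - 1 = 5

5


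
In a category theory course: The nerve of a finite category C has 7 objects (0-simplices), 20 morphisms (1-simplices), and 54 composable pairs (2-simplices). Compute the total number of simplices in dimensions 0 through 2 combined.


The 2-skeleton of the nerve N(C) consists of simplices in dimensions 0, 1, 2:
  |N(C)_0| = 7 (objects)
  |N(C)_1| = 20 (morphisms)
  |N(C)_2| = 54 (composable pairs)
Total = 7 + 20 + 54 = 81

81


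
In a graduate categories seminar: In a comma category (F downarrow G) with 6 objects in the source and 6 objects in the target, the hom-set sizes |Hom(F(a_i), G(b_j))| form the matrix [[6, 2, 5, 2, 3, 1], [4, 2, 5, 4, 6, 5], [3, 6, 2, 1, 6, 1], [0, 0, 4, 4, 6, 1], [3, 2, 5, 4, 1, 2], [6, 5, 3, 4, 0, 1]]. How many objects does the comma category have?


Objects of (F downarrow G) are triples (a, b, h: F(a)->G(b)).
The count equals the sum of all entries in the hom-matrix.
sum(row 0) = 19
sum(row 1) = 26
sum(row 2) = 19
sum(row 3) = 15
sum(row 4) = 17
sum(row 5) = 19
Grand total = 115

115


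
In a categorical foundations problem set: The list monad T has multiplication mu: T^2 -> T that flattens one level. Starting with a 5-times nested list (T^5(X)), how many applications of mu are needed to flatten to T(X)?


Each application of mu: T^2 -> T removes one layer of nesting.
Starting at depth 5 (i.e., T^5(X)), we need to reach T(X).
Number of mu applications = 5 - 1 = 4

4


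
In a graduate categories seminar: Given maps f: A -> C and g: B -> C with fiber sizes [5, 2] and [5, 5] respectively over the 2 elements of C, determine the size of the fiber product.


The pullback A x_C B consists of pairs (a, b) with f(a) = g(b).
For each element c in C, the fiber product has |f^-1(c)| * |g^-1(c)| elements.
Summing over C: 5 * 5 + 2 * 5
= 25 + 10 = 35

35


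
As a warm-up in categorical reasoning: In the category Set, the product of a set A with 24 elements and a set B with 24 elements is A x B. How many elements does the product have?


In Set, the product A x B is the Cartesian product.
By the universal property, |A x B| = |A| * |B|.
|A x B| = 24 * 24 = 576

576


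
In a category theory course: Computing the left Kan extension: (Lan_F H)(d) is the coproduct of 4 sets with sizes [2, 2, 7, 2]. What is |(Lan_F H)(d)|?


Pointwise, the left Kan extension (Lan_F H)(d) is the colimit, indexed
by the comma category (F downarrow d), of H composed with the
projection (F downarrow d) -> C. Here that colimit is given
as a coproduct (disjoint union) of sets, so its cardinality is the
sum of the sizes of the summands.
Coproduct of sets with sizes: 2 + 2 + 7 + 2
= 13

13


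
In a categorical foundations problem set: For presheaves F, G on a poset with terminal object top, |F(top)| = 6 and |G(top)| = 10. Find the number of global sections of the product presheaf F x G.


Global sections of a presheaf on a poset with terminal top satisfy
Gamma(H) ~ H(top). Presheaves admit pointwise products, so
(F x G)(top) = F(top) x G(top) (Cartesian product).
|Gamma(F x G)| = |F(top)| * |G(top)| = 6 * 10 = 60.

60


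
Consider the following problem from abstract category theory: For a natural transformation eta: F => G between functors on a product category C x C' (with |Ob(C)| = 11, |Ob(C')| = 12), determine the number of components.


A natural transformation eta: F => G assigns one component morphism per
object of the domain category.
The domain is the product category C x C', so
|Ob(C x C')| = |Ob(C)| * |Ob(C')| = 11 * 12 = 132.
Therefore eta has 132 component morphisms.

132


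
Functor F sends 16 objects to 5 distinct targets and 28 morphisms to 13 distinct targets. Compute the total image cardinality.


The image of F consists of distinct objects and distinct morphisms.
|Im(F)| on objects = 5
|Im(F)| on morphisms = 13
Total image cardinality = 5 + 13 = 18

18


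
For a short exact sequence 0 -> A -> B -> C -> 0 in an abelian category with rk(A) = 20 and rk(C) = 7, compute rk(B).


For a short exact sequence 0 -> A -> B -> C -> 0,
rank is additive: rank(B) = rank(A) + rank(C).
rank(B) = 20 + 7 = 27

27


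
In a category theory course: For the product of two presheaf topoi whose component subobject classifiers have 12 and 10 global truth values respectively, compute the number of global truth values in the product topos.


In a product of presheaf topoi E_1 x E_2, the subobject classifier
is Omega = Omega_1 x Omega_2 (componentwise), so
|Omega(top)| = |Omega_1(top_1)| * |Omega_2(top_2)|.
= 12 * 10 = 120.

120


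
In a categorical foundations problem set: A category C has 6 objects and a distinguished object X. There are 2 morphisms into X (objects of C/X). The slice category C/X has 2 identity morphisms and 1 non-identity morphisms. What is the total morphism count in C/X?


In the slice category C/X, objects are morphisms to X.
Identity morphisms: 2 (one per object of C/X).
Non-identity morphisms: 1.
Total = 2 + 1 = 3

3


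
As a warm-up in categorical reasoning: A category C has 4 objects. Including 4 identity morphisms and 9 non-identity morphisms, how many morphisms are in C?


Each object has an identity morphism, giving 4 identities.
Adding the 9 non-identity morphisms:
Total = 4 + 9 = 13

13


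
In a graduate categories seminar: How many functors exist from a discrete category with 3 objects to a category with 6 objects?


A functor from a discrete category C to D is determined by
where each object maps. Each of the 3 objects of C can map
to any of the 6 objects of D independently.
Number of functors = 6^3 = 216

216


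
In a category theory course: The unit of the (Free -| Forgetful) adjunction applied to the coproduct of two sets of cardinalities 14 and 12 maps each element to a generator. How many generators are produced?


The unit eta_X: X -> U(F(X)) of the Free-Forgetful adjunction
maps each element of X to a generator of F(X). For X = S + T (disjoint
union in Set), |S + T| = |S| + |T|.
Total mappings = 14 + 12 = 26.

26


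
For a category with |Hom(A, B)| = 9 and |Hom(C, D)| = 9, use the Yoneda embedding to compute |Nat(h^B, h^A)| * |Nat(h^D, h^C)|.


By the Yoneda lemma, Nat(h^B, h^A) is isomorphic to Hom(A, B),
so |Nat(h^B, h^A)| = |Hom(A, B)| and |Nat(h^D, h^C)| = |Hom(C, D)|.
|Hom(A, B)| = 9, |Hom(C, D)| = 9.
|Nat(h^B, h^A) x Nat(h^D, h^C)| = 9 * 9 = 81

81


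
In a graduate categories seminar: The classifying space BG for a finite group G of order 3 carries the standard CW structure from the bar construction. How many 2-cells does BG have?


In the bar-construction CW model of BG, the n-cells are indexed by
n-tuples [g_1|...|g_n] of non-identity elements of G (degenerate
simplices with some g_i = e do not contribute cells), so there are
(|G| - 1)^n n-cells.
For dim = 2 with |G| = 3:
cells = (3 - 1)^2 = 2^2 = 4

4


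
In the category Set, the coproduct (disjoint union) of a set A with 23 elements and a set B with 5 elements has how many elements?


In Set, the coproduct A + B is the disjoint union.
|A + B| = |A| + |B| = 23 + 5 = 28

28


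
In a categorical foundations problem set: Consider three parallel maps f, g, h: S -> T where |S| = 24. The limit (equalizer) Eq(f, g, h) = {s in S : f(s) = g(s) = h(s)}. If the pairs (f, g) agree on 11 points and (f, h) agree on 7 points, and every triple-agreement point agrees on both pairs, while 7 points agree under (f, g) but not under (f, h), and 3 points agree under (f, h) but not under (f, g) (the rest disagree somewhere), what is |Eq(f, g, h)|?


Eq(f, g, h) is the triple-agreement set: points in S where all three
maps take the same value. Using inclusion-exclusion on the pairwise data:
Pair (f, g) agrees on 11 points; pair (f, h) on 7 points.
Points agreeing under (f, g) but not (f, h) = 7; under (f, h) but not (f, g) = 3.
Triple-agreement = agreement-in-(f, g) minus points that agree under (f, g) but not (f, h):
|Eq(f, g, h)| = 11 - 7 = 4
(cross-check via (f, h): 7 - 3 = 4.)

4


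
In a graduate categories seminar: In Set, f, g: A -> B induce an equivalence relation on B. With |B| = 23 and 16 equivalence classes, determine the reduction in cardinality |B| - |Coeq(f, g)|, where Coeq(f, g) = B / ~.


The coequalizer Coeq(f, g) = B / ~ has one element per equivalence class.
|B| = 23, |Coeq(f, g)| = 16.
|B| - |Coeq(f, g)| = 23 - 16 = 7.

7


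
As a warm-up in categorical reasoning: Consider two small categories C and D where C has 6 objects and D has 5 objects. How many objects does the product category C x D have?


The product category C x D has objects that are pairs (c, d).
Number of pairs = |Ob(C)| * |Ob(D)| = 6 * 5 = 30

30


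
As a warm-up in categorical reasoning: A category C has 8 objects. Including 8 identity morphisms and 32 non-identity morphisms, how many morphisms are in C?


Each object has an identity morphism, giving 8 identities.
Adding the 32 non-identity morphisms:
Total = 8 + 32 = 40

40


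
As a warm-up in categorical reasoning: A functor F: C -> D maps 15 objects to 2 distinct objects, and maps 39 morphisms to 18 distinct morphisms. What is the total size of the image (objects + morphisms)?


The image of F consists of distinct objects and distinct morphisms.
|Im(F)| on objects = 2
|Im(F)| on morphisms = 18
Total image cardinality = 2 + 18 = 20

20


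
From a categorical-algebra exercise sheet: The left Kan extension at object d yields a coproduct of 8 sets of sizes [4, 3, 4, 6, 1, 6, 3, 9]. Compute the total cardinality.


Pointwise, the left Kan extension (Lan_F H)(d) is the colimit, indexed
by the comma category (F downarrow d), of H composed with the
projection (F downarrow d) -> C. Here that colimit is given
as a coproduct (disjoint union) of sets, so its cardinality is the
sum of the sizes of the summands.
Coproduct of sets with sizes: 4 + 3 + 4 + 6 + 1 + 6 + 3 + 9
= 36

36


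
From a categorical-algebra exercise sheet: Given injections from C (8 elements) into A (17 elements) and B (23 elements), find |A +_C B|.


The pushout A +_C B identifies the images of C in A and B.
|A +_C B| = |A| + |B| - |C| (for injections).
= 17 + 23 - 8 = 32

32


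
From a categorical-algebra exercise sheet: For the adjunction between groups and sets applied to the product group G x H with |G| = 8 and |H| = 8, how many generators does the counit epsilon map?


The counit epsilon_K: F(U(K)) -> K of the Free-Forgetful adjunction
maps |K| generators of F(U(K)) into K. For K = G x H (the product group),
|G x H| = |G| * |H|.
Total generators mapped = 8 * 8 = 64.

64
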